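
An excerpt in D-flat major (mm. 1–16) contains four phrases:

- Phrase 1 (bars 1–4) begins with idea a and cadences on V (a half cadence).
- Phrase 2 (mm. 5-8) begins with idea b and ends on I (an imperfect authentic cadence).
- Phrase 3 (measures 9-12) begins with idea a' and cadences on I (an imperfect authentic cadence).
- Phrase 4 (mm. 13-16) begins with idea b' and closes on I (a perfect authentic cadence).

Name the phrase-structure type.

parallel double period

Four phrases in two halves: the first half (mm. 1-8) ends with an imperfect authentic cadence, the second (measures 9–16) with a perfect authentic cadence — a large antecedent–consequent pair, i.e. a double period.
Phrase 3 begins with the same material as phrase 1, making it parallel.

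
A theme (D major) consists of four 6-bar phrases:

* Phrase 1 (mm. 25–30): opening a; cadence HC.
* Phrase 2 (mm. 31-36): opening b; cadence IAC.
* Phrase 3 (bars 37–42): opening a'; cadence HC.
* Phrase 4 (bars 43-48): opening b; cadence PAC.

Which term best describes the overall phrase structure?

Four phrases in two halves: the first half (bars 25–36) ends with an imperfect authentic cadence, the second (mm. 37–48) with a perfect authentic cadence — a large antecedent–consequent pair, i.e. a double period.
Phrase 3 begins with the same material as phrase 1, making it parallel.

parallel double period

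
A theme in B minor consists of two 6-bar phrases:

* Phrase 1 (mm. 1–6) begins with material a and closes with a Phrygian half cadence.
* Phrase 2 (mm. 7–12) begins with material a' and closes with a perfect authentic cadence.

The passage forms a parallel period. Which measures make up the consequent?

The antecedent is the phrase ending with the weaker cadence (Phrygian half cadence, phrase 1) and the consequent the one ending more conclusively (perfect authentic cadence, phrase 2); the consequent is mm. 7-12.

measures 7–12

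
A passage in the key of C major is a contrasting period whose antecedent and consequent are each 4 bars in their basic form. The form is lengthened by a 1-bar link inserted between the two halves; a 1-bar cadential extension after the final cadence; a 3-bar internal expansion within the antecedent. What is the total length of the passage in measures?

Basic contrasting period: 4 + 4 = 8 bars.
8 (basic form) + 1 (link) + 1 (cadential extension) + 3 (internal expansion) = 13.

13 measures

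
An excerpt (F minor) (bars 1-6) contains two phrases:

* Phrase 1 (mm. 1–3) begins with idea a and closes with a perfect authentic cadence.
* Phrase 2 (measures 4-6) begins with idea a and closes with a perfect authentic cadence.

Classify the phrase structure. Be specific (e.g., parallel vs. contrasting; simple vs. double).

repeated phrase

Both phrases have the same opening (a) and the same cadence (perfect authentic cadence): the second is a restatement, not a consequent, so this is a repeated phrase rather than a period.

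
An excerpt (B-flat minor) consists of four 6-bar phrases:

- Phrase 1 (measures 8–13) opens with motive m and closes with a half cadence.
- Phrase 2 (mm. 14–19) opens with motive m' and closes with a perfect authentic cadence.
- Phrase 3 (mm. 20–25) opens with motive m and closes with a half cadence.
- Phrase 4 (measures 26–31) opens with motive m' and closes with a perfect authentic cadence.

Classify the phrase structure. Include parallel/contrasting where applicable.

The cadence pattern HC–PAC–HC–PAC is weak–strong twice, and phrases 3–4 restate phrases 1–2: a period heard twice, not a double period (which would end weakly at phrase 2).

repeated period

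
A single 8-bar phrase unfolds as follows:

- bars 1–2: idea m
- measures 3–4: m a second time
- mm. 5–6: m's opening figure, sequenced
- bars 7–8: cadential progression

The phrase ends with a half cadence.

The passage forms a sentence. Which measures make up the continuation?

After the presentation (mm. 1-4), the continuation covers the fragmentation through the cadence: mm. 5–8.

measures 5–8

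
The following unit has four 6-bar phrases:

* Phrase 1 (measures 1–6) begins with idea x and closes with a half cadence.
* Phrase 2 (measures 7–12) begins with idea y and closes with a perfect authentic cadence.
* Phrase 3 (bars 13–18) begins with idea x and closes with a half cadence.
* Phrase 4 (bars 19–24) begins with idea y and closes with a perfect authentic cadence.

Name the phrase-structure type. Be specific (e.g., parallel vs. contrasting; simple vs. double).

repeated period

The cadence pattern HC–PAC–HC–PAC is weak–strong twice, and phrases 3–4 restate phrases 1–2: a period heard twice, not a double period (which would end weakly at phrase 2).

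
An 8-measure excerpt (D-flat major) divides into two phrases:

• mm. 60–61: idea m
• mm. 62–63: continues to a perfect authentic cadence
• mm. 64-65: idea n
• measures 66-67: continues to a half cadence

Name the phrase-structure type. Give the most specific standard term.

The second phrase closes with a half cadence, which is not stronger than the first phrase's perfect authentic cadence; without a weak→strong cadential pair there is no antecedent–consequent relationship, so this is a phrase group rather than a period.

phrase group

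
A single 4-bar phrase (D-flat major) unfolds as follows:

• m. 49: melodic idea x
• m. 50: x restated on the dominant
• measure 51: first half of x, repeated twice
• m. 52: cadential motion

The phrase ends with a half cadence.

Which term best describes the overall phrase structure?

sentence

Basic idea (measure 49) + its repetition (m. 50) form the presentation; fragmentation and cadence (measures 51–52) form the continuation — the 4-bar whole is a sentence.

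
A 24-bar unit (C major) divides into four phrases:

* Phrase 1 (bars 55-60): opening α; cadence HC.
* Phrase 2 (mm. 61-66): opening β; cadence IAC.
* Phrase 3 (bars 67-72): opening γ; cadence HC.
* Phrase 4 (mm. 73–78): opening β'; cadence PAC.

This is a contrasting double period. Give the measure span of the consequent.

In a double period the first pair of phrases (ending imperfect authentic cadence) is the large antecedent and the second pair (ending perfect authentic cadence) is the large consequent; the consequent is measures 67–78.

measures 67–78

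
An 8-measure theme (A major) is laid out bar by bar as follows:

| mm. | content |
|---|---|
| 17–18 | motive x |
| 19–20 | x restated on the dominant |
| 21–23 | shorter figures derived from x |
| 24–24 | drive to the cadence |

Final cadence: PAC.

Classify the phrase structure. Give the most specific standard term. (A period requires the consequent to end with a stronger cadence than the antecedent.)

Basic idea (mm. 17-18) + its repetition (mm. 19-20) form the presentation; fragmentation and cadence (mm. 21–24) form the continuation — the 8-bar whole is a sentence.

sentence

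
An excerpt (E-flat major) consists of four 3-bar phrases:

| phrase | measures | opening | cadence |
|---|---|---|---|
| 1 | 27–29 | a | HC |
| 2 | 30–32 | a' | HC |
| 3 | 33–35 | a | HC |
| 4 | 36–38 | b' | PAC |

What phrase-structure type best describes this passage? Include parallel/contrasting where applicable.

parallel double period

Four phrases in two halves: the first half (mm. 27-32) ends with a half cadence, the second (mm. 33–38) with a perfect authentic cadence — a large antecedent–consequent pair, i.e. a double period.
Phrase 3 begins with the same material as phrase 1, making it parallel.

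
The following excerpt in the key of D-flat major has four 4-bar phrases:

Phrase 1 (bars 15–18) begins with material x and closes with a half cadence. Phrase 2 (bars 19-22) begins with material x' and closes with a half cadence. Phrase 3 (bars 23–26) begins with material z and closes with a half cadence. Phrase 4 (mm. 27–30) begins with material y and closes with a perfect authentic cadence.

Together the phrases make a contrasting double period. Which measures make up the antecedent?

measures 15–22

In a double period the first pair of phrases (ending half cadence) is the large antecedent and the second pair (ending perfect authentic cadence) is the large consequent; the antecedent is measures 15–22.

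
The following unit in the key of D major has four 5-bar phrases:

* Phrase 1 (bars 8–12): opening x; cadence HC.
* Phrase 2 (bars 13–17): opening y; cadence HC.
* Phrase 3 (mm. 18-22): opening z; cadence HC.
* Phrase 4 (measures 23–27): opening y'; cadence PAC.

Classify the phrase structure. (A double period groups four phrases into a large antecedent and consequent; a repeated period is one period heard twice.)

contrasting double period

Four phrases in two halves: the first half (mm. 8–17) ends with a half cadence, the second (bars 18-27) with a perfect authentic cadence — a large antecedent–consequent pair, i.e. a double period.
Phrase 3 begins with different material from phrase 1, making it contrasting.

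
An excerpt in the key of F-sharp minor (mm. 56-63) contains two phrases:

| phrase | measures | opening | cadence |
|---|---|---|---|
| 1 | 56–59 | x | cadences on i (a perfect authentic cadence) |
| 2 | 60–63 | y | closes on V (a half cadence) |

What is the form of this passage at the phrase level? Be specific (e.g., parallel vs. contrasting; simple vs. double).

The second phrase closes with a half cadence, which is not stronger than the first phrase's perfect authentic cadence; without a weak→strong cadential pair there is no antecedent–consequent relationship, so this is a phrase group rather than a period.

phrase group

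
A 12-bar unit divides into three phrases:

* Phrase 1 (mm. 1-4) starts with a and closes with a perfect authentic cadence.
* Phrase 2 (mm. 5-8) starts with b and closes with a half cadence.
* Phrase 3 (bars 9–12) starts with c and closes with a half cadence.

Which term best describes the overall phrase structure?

phrase group

The final phrase closes with a half cadence, which is not stronger than the preceding half cadence; the 3 phrases lack an overall antecedent–consequent design and so form a phrase group.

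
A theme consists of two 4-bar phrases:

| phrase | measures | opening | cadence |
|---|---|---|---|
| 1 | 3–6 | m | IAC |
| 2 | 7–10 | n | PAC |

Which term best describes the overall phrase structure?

contrasting period

Phrase 1 ends with an imperfect authentic cadence (weaker) and phrase 2 with a perfect authentic cadence (stronger): antecedent + consequent = a period.
The two phrases open with different material (m / n), so the period is contrasting.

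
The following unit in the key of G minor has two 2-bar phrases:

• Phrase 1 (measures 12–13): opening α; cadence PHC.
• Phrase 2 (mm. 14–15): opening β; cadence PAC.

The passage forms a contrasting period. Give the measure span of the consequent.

measures 14–15

The phrase ending with the weaker cadence (Phrygian half cadence) is the antecedent; the one ending more conclusively (perfect authentic cadence) is the consequent. The consequent is measures 14–15.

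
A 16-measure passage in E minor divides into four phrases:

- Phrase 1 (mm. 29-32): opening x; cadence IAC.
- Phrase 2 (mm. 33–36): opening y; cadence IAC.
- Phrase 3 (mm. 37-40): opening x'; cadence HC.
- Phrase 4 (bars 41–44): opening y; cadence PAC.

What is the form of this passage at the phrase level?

Four phrases in two halves: the first half (mm. 29-36) ends with an imperfect authentic cadence, the second (bars 37–44) with a perfect authentic cadence — a large antecedent–consequent pair, i.e. a double period.
Phrase 3 begins with the same material as phrase 1, making it parallel.

parallel double period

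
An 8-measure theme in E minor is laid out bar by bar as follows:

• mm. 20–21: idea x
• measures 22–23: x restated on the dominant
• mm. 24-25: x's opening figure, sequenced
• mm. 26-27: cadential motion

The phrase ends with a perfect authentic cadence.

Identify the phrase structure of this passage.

sentence

Basic idea (mm. 20–21) + its repetition (mm. 22-23) form the presentation; fragmentation and cadence (mm. 24-27) form the continuation — the 8-bar whole is a sentence.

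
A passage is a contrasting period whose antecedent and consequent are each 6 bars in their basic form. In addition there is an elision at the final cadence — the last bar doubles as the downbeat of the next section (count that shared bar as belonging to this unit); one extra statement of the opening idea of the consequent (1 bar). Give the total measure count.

Basic contrasting period: 6 + 6 = 12 bars.
12 (basic form) + 1 (extra statement) = 13.
The elision shares a bar with the next section but does not change this unit's count.

13 measures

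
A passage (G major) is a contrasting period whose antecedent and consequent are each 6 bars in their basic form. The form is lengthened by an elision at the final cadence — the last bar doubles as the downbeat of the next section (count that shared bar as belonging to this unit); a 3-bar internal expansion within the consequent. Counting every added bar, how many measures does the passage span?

Basic contrasting period: 6 + 6 = 12 bars.
12 (basic form) + 3 (internal expansion) = 15.
The elision shares a bar with the next section but does not change this unit's count.

15 measures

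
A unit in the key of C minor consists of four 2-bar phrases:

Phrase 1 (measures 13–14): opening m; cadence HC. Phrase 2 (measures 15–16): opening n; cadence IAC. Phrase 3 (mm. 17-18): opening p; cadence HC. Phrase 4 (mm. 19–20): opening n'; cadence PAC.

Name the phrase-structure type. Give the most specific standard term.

contrasting double period

Four phrases in two halves: the first half (mm. 13–16) ends with an imperfect authentic cadence, the second (mm. 17–20) with a perfect authentic cadence — a large antecedent–consequent pair, i.e. a double period.
Phrase 3 begins with different material from phrase 1, making it contrasting.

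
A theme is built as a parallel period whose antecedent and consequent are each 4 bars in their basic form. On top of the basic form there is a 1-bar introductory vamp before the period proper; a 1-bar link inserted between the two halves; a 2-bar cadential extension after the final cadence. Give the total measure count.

Basic parallel period: 4 + 4 = 8 bars.
8 (basic form) + 1 (introduction) + 1 (link) + 2 (cadential extension) = 12.

12 measures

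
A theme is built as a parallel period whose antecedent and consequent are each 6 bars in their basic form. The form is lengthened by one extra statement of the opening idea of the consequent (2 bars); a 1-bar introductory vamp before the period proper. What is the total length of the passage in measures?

15 measures

Basic parallel period: 6 + 6 = 12 bars.
12 (basic form) + 2 (extra statement) + 1 (introduction) = 15.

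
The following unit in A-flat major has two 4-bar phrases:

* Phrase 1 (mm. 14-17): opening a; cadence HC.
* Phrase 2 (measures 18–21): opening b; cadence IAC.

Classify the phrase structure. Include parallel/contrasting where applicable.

contrasting period

Phrase 1 ends with a half cadence (weaker) and phrase 2 with an imperfect authentic cadence (stronger): antecedent + consequent = a period.
The two phrases open with different material (a / b), so the period is contrasting.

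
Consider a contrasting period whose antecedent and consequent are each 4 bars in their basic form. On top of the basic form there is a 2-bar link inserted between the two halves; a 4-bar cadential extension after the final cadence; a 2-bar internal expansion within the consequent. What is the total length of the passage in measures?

16 measures

Basic contrasting period: 4 + 4 = 8 bars.
8 (basic form) + 2 (link) + 4 (cadential extension) + 2 (internal expansion) = 16.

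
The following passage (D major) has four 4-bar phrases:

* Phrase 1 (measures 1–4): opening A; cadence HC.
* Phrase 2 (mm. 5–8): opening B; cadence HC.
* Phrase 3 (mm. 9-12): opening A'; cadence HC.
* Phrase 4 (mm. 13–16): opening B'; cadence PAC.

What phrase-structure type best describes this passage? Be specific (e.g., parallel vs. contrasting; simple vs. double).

parallel double period

Four phrases in two halves: the first half (mm. 1–8) ends with a half cadence, the second (mm. 9–16) with a perfect authentic cadence — a large antecedent–consequent pair, i.e. a double period.
Phrase 3 begins with the same material as phrase 1, making it parallel.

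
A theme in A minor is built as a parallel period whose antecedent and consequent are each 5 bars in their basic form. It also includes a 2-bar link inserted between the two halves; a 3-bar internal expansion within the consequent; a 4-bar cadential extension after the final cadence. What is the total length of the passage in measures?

19 measures

Basic parallel period: 5 + 5 = 10 bars.
10 (basic form) + 2 (link) + 3 (internal expansion) + 4 (cadential extension) = 19.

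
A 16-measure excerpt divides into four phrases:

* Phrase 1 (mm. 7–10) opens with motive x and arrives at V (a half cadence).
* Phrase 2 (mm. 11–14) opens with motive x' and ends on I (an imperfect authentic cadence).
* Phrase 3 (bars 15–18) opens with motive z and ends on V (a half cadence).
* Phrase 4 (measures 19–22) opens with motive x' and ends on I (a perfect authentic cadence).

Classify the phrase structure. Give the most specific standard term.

Four phrases in two halves: the first half (mm. 7-14) ends with an imperfect authentic cadence, the second (mm. 15–22) with a perfect authentic cadence — a large antecedent–consequent pair, i.e. a double period.
Phrase 3 begins with different material from phrase 1, making it contrasting.

contrasting double period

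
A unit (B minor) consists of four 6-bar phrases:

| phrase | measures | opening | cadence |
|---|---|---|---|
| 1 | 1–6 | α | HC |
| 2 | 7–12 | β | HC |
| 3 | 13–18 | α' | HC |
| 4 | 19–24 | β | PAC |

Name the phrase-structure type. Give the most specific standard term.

parallel double period

Four phrases in two halves: the first half (bars 1–12) ends with a half cadence, the second (bars 13-24) with a perfect authentic cadence — a large antecedent–consequent pair, i.e. a double period.
Phrase 3 begins with the same material as phrase 1, making it parallel.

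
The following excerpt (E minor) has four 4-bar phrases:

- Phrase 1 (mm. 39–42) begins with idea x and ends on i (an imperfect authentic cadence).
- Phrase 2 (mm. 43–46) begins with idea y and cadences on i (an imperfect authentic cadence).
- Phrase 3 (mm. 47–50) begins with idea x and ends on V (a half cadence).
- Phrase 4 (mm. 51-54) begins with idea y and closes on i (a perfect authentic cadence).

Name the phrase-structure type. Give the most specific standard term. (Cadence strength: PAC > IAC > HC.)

Four phrases in two halves: the first half (measures 39–46) ends with an imperfect authentic cadence, the second (measures 47-54) with a perfect authentic cadence — a large antecedent–consequent pair, i.e. a double period.
Phrase 3 begins with the same material as phrase 1, making it parallel.

parallel double period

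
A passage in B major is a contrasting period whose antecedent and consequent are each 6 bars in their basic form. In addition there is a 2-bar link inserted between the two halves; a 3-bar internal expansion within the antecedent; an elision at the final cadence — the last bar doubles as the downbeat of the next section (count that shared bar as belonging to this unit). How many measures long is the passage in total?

17 measures

Basic contrasting period: 6 + 6 = 12 bars.
12 (basic form) + 2 (link) + 3 (internal expansion) = 17.
The elision shares a bar with the next section but does not change this unit's count.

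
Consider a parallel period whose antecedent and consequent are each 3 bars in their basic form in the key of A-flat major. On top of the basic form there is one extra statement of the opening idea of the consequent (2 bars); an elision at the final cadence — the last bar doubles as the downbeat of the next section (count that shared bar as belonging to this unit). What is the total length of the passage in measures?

8 measures

Basic parallel period: 3 + 3 = 6 bars.
6 (basic form) + 2 (extra statement) = 8.
The elision shares a bar with the next section but does not change this unit's count.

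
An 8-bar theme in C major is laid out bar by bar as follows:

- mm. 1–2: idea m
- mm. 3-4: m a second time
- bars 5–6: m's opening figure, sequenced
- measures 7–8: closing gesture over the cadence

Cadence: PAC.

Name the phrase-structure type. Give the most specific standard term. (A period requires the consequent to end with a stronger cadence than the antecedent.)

sentence

Basic idea (mm. 1-2) + its repetition (measures 3–4) form the presentation; fragmentation and cadence (bars 5–8) form the continuation — the 8-bar whole is a sentence.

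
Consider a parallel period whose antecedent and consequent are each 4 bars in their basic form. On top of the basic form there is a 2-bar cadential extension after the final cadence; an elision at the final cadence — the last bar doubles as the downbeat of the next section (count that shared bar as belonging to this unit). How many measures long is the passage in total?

Basic parallel period: 4 + 4 = 8 bars.
8 (basic form) + 2 (cadential extension) = 10.
The elision shares a bar with the next section but does not change this unit's count.

10 measures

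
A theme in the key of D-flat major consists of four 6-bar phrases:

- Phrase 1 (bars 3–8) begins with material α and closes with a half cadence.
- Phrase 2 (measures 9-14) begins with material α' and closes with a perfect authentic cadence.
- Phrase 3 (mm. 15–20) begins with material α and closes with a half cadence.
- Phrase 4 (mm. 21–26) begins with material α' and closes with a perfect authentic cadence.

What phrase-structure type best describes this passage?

The cadence pattern HC–PAC–HC–PAC is weak–strong twice, and phrases 3–4 restate phrases 1–2: a period heard twice, not a double period (which would end weakly at phrase 2).

repeated period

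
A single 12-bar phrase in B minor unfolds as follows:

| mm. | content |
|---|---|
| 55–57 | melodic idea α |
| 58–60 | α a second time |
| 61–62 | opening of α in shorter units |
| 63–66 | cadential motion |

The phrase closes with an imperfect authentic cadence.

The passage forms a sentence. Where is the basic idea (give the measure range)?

measures 55–57

The presentation of a sentence is the basic idea (mm. 55–57) plus its repetition (mm. 58–60); the basic idea is therefore mm. 55–57.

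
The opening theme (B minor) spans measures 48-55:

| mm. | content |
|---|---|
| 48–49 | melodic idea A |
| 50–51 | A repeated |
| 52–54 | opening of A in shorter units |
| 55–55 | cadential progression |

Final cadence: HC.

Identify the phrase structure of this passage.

Basic idea (measures 48–49) + its repetition (bars 50-51) form the presentation; fragmentation and cadence (mm. 52–55) form the continuation — the 8-bar whole is a sentence.

sentence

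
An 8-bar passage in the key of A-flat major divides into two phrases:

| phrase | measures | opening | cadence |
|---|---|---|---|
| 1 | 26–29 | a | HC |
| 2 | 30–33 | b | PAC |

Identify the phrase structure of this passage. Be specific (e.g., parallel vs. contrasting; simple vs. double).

contrasting period

Phrase 1 ends with a half cadence (weaker) and phrase 2 with a perfect authentic cadence (stronger): antecedent + consequent = a period.
The two phrases open with different material (a / b), so the period is contrasting.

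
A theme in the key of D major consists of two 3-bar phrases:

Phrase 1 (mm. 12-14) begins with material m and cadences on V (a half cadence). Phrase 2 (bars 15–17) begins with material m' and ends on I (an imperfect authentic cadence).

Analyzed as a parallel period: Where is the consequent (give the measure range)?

measures 15–17

The antecedent is the phrase ending with the weaker cadence (half cadence, phrase 1) and the consequent the one ending more conclusively (imperfect authentic cadence, phrase 2); the consequent is mm. 15–17.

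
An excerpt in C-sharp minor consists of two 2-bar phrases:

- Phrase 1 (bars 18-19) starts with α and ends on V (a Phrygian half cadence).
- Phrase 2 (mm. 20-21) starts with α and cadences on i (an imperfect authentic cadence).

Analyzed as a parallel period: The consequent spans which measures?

The antecedent is the phrase ending with the weaker cadence (Phrygian half cadence, phrase 1) and the consequent the one ending more conclusively (imperfect authentic cadence, phrase 2); the consequent is bars 20–21.

measures 20–21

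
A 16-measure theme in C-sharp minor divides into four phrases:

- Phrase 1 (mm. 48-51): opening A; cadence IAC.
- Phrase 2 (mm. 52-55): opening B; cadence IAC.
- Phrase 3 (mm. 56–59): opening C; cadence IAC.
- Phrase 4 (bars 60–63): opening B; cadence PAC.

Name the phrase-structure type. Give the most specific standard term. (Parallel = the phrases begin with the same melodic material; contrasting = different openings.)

contrasting double period

Four phrases in two halves: the first half (mm. 48-55) ends with an imperfect authentic cadence, the second (bars 56-63) with a perfect authentic cadence — a large antecedent–consequent pair, i.e. a double period.
Phrase 3 begins with different material from phrase 1, making it contrasting.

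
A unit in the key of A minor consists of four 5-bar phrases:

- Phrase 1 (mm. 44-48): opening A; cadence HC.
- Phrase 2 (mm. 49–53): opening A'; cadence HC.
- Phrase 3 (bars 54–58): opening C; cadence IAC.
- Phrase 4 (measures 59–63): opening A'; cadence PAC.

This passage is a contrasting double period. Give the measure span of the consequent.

measures 54–63

In a double period the four phrases pair into a large antecedent (phrases 1–2, ending half cadence) and a large consequent (phrases 3–4, ending perfect authentic cadence). The consequent spans mm. 54–63.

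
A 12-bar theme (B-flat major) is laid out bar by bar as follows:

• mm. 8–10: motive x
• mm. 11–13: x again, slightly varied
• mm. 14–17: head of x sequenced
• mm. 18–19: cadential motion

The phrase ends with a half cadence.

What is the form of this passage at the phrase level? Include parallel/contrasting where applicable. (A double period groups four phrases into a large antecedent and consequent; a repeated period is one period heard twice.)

sentence

Basic idea (mm. 8–10) + its repetition (mm. 11–13) form the presentation; fragmentation and cadence (mm. 14–19) form the continuation — the 12-bar whole is a sentence.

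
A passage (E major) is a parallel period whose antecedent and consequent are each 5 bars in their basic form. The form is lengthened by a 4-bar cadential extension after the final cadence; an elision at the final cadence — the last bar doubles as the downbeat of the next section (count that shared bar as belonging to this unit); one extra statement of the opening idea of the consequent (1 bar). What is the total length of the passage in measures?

Basic parallel period: 5 + 5 = 10 bars.
10 (basic form) + 4 (cadential extension) + 1 (extra statement) = 15.
The elision shares a bar with the next section but does not change this unit's count.

15 measures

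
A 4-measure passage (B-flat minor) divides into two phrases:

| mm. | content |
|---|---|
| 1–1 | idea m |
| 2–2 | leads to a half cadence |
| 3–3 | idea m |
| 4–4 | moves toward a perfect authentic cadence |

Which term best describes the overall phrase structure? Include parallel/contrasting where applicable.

parallel period

Phrase 1 ends with a half cadence (weaker) and phrase 2 with a perfect authentic cadence (stronger): antecedent + consequent = a period.
The two phrases open with the same material (m / m), so the period is parallel.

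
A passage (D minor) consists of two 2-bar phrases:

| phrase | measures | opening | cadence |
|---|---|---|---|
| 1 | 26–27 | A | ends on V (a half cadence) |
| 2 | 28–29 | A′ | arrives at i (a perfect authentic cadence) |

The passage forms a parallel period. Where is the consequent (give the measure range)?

measures 28–29

The antecedent is the phrase ending with the weaker cadence (half cadence, phrase 1) and the consequent the one ending more conclusively (perfect authentic cadence, phrase 2); the consequent is measures 28-29.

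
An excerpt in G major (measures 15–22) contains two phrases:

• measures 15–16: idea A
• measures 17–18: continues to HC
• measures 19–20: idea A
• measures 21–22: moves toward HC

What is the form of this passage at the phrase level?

repeated phrase

Both phrases have the same opening (A) and the same cadence (half cadence): the second is a restatement, not a consequent, so this is a repeated phrase rather than a period.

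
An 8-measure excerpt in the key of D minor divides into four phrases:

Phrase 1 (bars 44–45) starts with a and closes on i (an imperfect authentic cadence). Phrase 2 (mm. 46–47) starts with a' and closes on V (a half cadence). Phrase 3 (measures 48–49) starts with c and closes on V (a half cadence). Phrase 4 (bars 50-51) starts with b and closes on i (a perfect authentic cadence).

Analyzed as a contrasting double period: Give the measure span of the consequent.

measures 48–51

In a double period the four phrases pair into a large antecedent (phrases 1–2, ending half cadence) and a large consequent (phrases 3–4, ending perfect authentic cadence). The consequent spans mm. 48-51.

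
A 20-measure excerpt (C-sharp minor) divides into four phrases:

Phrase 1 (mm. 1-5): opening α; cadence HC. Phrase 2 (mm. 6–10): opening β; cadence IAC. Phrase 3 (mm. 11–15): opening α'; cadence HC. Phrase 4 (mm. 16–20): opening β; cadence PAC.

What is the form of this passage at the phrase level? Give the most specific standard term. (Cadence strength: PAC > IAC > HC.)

Four phrases in two halves: the first half (mm. 1-10) ends with an imperfect authentic cadence, the second (mm. 11-20) with a perfect authentic cadence — a large antecedent–consequent pair, i.e. a double period.
Phrase 3 begins with the same material as phrase 1, making it parallel.

parallel double period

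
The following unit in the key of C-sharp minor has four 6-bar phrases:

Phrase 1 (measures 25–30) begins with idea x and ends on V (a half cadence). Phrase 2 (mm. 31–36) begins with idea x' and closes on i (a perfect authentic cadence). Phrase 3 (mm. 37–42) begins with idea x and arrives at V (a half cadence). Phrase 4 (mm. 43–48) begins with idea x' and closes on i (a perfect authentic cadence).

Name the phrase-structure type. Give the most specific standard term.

repeated period

The cadence pattern HC–PAC–HC–PAC is weak–strong twice, and phrases 3–4 restate phrases 1–2: a period heard twice, not a double period (which would end weakly at phrase 2).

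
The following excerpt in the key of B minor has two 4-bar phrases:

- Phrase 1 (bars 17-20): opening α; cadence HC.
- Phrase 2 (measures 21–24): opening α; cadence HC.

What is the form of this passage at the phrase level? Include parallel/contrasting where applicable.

Both phrases have the same opening (α) and the same cadence (half cadence): the second is a restatement, not a consequent, so this is a repeated phrase rather than a period.

repeated phrase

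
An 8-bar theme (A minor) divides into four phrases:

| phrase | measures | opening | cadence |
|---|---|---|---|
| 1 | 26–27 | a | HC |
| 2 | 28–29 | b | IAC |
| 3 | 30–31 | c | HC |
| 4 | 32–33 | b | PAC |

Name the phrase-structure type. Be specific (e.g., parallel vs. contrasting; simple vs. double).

contrasting double period

Four phrases in two halves: the first half (mm. 26-29) ends with an imperfect authentic cadence, the second (mm. 30–33) with a perfect authentic cadence — a large antecedent–consequent pair, i.e. a double period.
Phrase 3 begins with different material from phrase 1, making it contrasting.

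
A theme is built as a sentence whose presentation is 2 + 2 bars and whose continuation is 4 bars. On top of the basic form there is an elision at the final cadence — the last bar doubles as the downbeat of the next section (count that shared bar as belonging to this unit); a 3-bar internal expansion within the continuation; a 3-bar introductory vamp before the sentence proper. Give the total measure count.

Basic sentence: 2 + 2 + 4 = 8 bars.
8 (basic form) + 3 (internal expansion) + 3 (introduction) = 14.
The elision shares a bar with the next section but does not change this unit's count.

14 measures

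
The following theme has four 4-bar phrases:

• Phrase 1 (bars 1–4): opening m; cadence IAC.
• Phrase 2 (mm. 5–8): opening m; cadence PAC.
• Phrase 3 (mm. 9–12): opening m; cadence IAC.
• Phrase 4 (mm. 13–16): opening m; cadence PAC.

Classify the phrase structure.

repeated period

The cadence pattern IAC–PAC–IAC–PAC is weak–strong twice, and phrases 3–4 restate phrases 1–2: a period heard twice, not a double period (which would end weakly at phrase 2).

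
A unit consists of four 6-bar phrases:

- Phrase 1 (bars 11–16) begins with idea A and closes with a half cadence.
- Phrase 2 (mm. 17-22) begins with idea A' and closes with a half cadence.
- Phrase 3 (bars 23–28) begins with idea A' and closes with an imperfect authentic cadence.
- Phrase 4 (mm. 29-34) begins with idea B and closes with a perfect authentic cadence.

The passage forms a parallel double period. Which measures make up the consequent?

In a double period the first pair of phrases (ending half cadence) is the large antecedent and the second pair (ending perfect authentic cadence) is the large consequent; the consequent is measures 23–34.

measures 23–34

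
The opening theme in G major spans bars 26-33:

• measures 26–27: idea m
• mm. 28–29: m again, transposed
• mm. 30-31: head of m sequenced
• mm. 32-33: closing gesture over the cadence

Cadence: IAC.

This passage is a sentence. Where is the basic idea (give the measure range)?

measures 26–27

The presentation of a sentence is the basic idea (mm. 26–27) plus its repetition (mm. 28–29); the basic idea is therefore mm. 26–27.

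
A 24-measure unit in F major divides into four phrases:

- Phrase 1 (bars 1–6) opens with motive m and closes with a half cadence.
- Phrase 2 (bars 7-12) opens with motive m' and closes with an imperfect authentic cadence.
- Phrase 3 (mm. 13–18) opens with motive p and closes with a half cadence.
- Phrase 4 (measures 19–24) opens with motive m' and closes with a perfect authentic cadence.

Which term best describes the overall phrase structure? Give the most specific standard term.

Four phrases in two halves: the first half (mm. 1-12) ends with an imperfect authentic cadence, the second (mm. 13–24) with a perfect authentic cadence — a large antecedent–consequent pair, i.e. a double period.
Phrase 3 begins with different material from phrase 1, making it contrasting.

contrasting double period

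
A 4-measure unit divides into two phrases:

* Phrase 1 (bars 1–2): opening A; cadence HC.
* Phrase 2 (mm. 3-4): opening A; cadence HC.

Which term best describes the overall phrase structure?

repeated phrase

Both phrases have the same opening (A) and the same cadence (half cadence): the second is a restatement, not a consequent, so this is a repeated phrase rather than a period.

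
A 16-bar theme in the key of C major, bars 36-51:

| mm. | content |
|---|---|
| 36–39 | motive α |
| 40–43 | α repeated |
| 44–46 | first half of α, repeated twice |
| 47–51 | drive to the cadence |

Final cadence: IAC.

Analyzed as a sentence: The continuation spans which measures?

After the presentation (mm. 36-43), the continuation covers the fragmentation through the cadence: mm. 44–51.

measures 44–51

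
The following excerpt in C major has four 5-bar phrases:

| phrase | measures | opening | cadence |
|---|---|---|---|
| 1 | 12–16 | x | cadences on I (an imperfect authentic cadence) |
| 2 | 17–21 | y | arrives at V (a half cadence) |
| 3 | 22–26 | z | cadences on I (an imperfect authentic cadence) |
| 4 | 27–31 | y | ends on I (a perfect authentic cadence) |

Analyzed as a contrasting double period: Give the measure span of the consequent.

measures 22–31

In a double period the four phrases pair into a large antecedent (phrases 1–2, ending half cadence) and a large consequent (phrases 3–4, ending perfect authentic cadence). The consequent spans mm. 22-31.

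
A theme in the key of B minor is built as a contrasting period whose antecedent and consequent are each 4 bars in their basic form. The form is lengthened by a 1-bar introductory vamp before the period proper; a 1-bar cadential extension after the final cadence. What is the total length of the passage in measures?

10 measures

Basic contrasting period: 4 + 4 = 8 bars.
8 (basic form) + 1 (introduction) + 1 (cadential extension) = 10.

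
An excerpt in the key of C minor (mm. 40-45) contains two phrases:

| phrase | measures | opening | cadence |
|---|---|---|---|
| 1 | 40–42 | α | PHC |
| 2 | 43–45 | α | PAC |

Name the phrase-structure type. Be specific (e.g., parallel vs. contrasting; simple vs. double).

parallel period

Phrase 1 ends with a Phrygian half cadence (weaker) and phrase 2 with a perfect authentic cadence (stronger): antecedent + consequent = a period.
The two phrases open with the same material (α / α), so the period is parallel.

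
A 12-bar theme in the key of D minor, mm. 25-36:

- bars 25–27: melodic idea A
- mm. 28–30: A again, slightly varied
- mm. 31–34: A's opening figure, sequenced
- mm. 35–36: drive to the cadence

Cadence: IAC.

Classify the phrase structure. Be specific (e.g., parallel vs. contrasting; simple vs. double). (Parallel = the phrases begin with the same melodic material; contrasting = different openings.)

Basic idea (mm. 25–27) + its repetition (mm. 28-30) form the presentation; fragmentation and cadence (mm. 31-36) form the continuation — the 12-bar whole is a sentence.

sentence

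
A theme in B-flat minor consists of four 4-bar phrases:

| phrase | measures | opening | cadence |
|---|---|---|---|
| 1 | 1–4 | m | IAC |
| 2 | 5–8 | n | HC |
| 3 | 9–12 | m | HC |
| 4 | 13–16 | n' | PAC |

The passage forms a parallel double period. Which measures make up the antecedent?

In a double period the four phrases pair into a large antecedent (phrases 1–2, ending half cadence) and a large consequent (phrases 3–4, ending perfect authentic cadence). The antecedent spans measures 1–8.

measures 1–8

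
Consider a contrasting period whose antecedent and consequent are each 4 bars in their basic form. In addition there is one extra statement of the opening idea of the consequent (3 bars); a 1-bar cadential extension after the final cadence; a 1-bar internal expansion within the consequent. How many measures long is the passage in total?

Basic contrasting period: 4 + 4 = 8 bars.
8 (basic form) + 3 (extra statement) + 1 (cadential extension) + 1 (internal expansion) = 13.

13 measures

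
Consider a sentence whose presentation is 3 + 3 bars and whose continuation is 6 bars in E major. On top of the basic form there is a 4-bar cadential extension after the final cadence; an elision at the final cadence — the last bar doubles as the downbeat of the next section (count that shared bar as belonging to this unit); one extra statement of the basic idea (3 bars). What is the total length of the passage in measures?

Basic sentence: 3 + 3 + 6 = 12 bars.
12 (basic form) + 4 (cadential extension) + 3 (extra statement) = 19.
The elision shares a bar with the next section but does not change this unit's count.

19 measures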